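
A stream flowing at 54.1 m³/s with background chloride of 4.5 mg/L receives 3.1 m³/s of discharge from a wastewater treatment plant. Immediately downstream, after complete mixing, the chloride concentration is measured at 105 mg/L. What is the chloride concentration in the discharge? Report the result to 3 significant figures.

Mass balance: 54.10·4.500 + 3.100·Cₑ = 57.20·105.0
→ Cₑ = (57.20·105.0 − 54.10·4.500) / 3.100 = 1859 mg/L.

1860 mg/L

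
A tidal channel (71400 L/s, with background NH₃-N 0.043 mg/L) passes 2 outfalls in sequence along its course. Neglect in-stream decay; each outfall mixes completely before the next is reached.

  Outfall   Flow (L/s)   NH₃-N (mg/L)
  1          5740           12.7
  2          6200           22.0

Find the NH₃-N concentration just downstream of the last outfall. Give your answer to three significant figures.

2.55 mg/L

Below outfall 1: Q → 77140 L/s, C = (71400·0.04300 + 5740·12.70)/77140 = 0.9848 mg/L.
Below outfall 2: Q → 83340 L/s, C = (77140·0.9848 + 6200·22.00)/83340 = 2.548 mg/L.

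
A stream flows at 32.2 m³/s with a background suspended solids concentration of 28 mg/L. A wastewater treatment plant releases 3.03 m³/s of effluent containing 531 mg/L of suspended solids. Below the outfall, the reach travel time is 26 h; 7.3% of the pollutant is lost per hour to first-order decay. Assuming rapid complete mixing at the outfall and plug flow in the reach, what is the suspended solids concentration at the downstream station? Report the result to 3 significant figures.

9.93 mg/L

Flow-weighted average: C = (32.20·28.00 + 3.030·531.0) / 35.23 = 2511/35.23 = 71.26 mg/L.
7.3%/h lost → k = −ln(1 − 0.073) = 0.07580 h⁻¹.
First-order decay: C = 71.26·exp(−k·t) = 71.26·0.1393 = 9.929 mg/L.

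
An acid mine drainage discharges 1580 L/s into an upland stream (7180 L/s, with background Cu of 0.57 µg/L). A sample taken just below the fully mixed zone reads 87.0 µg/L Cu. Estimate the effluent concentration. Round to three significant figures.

480 µg/L

Mass balance: 7180·0.5700 + 1580·Cₑ = 8760·87.00
→ Cₑ = (8760·87.00 − 7180·0.5700) / 1580 = 479.8 µg/L.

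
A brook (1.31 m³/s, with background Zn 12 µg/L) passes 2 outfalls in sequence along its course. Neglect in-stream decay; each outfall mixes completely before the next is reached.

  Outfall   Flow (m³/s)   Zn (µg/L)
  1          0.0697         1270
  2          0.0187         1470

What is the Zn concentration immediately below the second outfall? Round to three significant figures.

Outfall 1: combined Q = 1.380 m³/s; C = (1.310·12.00 + 0.06970·1270)/1.380 = 75.55 µg/L.
Outfall 2: combined Q = 1.398 m³/s; C = (1.380·75.55 + 0.01870·1470)/1.398 = 94.20 µg/L.

94.2 µg/L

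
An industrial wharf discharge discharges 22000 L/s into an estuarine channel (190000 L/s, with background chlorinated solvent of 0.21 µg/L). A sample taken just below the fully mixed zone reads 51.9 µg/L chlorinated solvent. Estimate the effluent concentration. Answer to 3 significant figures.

498 µg/L

Mass balance: 190000·0.2100 + 22000·Cₑ = 212000·51.90
→ Cₑ = (212000·51.90 − 190000·0.2100) / 22000 = 498.3 µg/L.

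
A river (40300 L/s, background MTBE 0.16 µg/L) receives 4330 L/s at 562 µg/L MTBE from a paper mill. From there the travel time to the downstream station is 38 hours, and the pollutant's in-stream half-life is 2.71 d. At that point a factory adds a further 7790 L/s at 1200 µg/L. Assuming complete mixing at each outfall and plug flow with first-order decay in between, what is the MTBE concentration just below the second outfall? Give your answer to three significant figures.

209 µg/L

Mass balance: C = (40300·0.1600 + 4330·562.0) / 44630 = 2440000/44630 = 54.67 µg/L; combined flow 44630 L/s.
Half-life 2.71 d → k = ln 2 / 2.71 = 0.2558 d⁻¹.
First-order decay: C = 54.67·exp(−k·t) = 54.67·0.6670 = 36.46 µg/L.
At the second outfall, C = (44630·36.46 + 7790·1200) / (44630 + 7790) = 209.4 µg/L.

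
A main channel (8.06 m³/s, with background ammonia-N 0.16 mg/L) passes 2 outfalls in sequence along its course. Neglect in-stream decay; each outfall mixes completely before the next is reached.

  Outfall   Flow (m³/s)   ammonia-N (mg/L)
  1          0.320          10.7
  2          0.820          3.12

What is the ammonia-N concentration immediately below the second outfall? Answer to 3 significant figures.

After outfall 1: Q = 8.060 + 0.3200 = 8.380 m³/s; C = (8.060·0.1600 + 0.3200·10.70)/8.380 = 0.5625 mg/L.
After outfall 2: Q = 8.380 + 0.8200 = 9.200 m³/s; C = (8.380·0.5625 + 0.8200·3.120)/9.200 = 0.7904 mg/L.

0.790 mg/L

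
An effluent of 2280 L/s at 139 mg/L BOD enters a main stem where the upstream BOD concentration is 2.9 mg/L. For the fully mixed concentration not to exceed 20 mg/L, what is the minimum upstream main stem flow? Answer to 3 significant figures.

Set C_mix = 20: (Q·2.900 + 2280·139.0) / (Q + 2280) = 20
→ Q = 2280·(139.0 − 20)/(20 − 2.900) = 15870 L/s.

15900 L/s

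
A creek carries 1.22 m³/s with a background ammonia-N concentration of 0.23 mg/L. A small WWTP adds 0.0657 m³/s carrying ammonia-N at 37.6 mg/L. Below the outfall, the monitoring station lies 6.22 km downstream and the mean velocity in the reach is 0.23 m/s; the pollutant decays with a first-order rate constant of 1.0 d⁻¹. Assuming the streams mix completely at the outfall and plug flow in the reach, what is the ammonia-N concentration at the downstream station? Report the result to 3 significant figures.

1.56 mg/L

After mixing, C = (1.220·0.2300 + 0.06570·37.60) / 1.286 = 2.751/1.286 = 2.140 mg/L.
Travel time t = 6.22·1000 / 0.23 = 27040 s = 7.512 h.
First-order decay: C = 2.140·exp(−k·t) = 2.140·0.7312 = 1.565 mg/L.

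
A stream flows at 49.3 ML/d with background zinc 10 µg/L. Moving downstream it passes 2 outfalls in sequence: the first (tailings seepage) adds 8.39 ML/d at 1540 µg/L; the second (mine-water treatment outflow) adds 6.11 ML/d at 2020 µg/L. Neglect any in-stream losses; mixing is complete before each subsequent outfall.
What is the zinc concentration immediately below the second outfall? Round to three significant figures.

404 µg/L

After outfall 1: Q = 49.30 + 8.390 = 57.69 ML/d; C = (49.30·10.00 + 8.390·1540)/57.69 = 232.5 µg/L.
After outfall 2: Q = 57.69 + 6.110 = 63.80 ML/d; C = (57.69·232.5 + 6.110·2020)/63.80 = 403.7 µg/L.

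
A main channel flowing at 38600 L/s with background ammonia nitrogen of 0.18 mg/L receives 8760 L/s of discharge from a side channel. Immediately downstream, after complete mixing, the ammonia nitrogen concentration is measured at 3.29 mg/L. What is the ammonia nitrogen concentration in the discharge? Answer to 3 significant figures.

17.0 mg/L

Mass balance: 38600·0.1800 + 8760·Cₑ = 47360·3.290
→ Cₑ = (47360·3.290 − 38600·0.1800) / 8760 = 16.99 mg/L.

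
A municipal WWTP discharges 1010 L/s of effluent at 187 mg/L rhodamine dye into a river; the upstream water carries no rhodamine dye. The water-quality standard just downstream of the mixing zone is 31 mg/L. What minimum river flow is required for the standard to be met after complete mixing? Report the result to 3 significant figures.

5080 L/s

Set C_mix = 31: (Q·0 + 1010·187.0) / (Q + 1010) = 31
→ Q = 1010·(187.0 − 31)/(31 − 0) = 5083 L/s.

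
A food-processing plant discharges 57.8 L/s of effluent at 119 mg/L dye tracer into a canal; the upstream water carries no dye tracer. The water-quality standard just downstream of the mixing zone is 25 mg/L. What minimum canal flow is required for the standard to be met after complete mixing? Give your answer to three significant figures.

217 L/s

Set C_mix = 25: (Q·0 + 57.80·119.0) / (Q + 57.80) = 25
→ Q = 57.80·(119.0 − 25)/(25 − 0) = 217.3 L/s.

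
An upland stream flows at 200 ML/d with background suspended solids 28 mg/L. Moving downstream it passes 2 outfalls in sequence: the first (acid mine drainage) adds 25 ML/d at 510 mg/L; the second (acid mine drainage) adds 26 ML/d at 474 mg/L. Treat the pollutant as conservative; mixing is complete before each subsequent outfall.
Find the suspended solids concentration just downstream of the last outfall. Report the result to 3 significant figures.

Outfall 1: combined Q = 225.0 ML/d; C = (200.0·28.00 + 25.00·510.0)/225.0 = 81.56 mg/L.
Outfall 2: combined Q = 251.0 ML/d; C = (225.0·81.56 + 26.00·474.0)/251.0 = 122.2 mg/L.

122 mg/L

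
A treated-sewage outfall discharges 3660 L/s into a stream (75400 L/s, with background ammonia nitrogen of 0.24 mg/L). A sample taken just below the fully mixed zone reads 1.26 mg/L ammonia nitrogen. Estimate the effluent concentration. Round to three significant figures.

22.3 mg/L

Mass balance: 75400·0.2400 + 3660·Cₑ = 79060·1.260
→ Cₑ = (79060·1.260 − 75400·0.2400) / 3660 = 22.27 mg/L.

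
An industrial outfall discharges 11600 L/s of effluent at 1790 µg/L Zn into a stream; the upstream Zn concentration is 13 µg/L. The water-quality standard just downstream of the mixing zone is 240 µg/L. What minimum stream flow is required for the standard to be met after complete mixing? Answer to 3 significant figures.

Set C_mix = 240: (Q·13.00 + 11600·1790) / (Q + 11600) = 240
→ Q = 11600·(1790 − 240)/(240 − 13.00) = 79210 L/s.

79200 L/s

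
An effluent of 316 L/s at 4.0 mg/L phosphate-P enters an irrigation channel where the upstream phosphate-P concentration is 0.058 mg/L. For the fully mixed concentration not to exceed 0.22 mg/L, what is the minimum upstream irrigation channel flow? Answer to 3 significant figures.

7370 L/s

Set C_mix = 0.22: (Q·0.05800 + 316.0·4.000) / (Q + 316.0) = 0.22
→ Q = 316.0·(4.000 − 0.22)/(0.22 − 0.05800) = 7373 L/s.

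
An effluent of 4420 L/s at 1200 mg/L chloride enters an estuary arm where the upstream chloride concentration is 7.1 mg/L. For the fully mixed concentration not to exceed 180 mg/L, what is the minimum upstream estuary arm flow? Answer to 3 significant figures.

26100 L/s

Set C_mix = 180: (Q·7.100 + 4420·1200) / (Q + 4420) = 180
→ Q = 4420·(1200 − 180)/(180 − 7.100) = 26080 L/s.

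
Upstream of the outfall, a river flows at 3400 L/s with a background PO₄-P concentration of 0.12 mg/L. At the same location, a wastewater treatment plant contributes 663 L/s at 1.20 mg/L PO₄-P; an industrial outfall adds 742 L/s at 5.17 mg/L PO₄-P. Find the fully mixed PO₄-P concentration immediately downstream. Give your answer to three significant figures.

1.05 mg/L

Mass balance: C = (3400·0.1200 + 663.0·1.200 + 742.0·5.170) / 4805 = 5040/4805 = 1.049 mg/L.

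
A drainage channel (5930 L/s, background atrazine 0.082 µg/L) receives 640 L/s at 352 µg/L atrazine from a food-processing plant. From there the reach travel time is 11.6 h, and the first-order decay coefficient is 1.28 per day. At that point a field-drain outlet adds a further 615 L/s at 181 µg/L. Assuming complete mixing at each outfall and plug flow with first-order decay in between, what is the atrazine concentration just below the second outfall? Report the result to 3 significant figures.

Mass balance: C = (5930·0.08200 + 640.0·352.0) / 6570 = 225800/6570 = 34.36 µg/L; combined flow 6570 L/s.
Applying C = C₀e^(−kt): 34.36 × 0.5387 = 18.51 µg/L.
Second outfall: C = (6570·18.51 + 615.0·181.0)/7185 = 32.42 µg/L.

32.4 µg/L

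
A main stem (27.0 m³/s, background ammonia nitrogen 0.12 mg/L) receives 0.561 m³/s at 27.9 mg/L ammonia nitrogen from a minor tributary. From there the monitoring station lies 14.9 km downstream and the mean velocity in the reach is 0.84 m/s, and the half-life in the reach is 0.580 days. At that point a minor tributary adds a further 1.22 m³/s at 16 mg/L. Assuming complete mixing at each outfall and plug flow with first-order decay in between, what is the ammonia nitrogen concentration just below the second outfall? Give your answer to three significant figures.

1.19 mg/L

Mass balance: C = (27.00·0.1200 + 0.5610·27.90) / 27.56 = 18.89/27.56 = 0.6855 mg/L; combined flow 27.56 m³/s.
Travel time t = 14.9·1000 / 0.84 = 17740 s = 4.927 h.
Half-life 0.580 d → k = ln 2 / 0.580 = 1.195 d⁻¹.
After decay, C = 0.6855 × e^(−kt) = 0.6855 × 0.7824 = 0.5363 mg/L.
At the second outfall, C = (27.56·0.5363 + 1.220·16.00) / (27.56 + 1.220) = 1.192 mg/L.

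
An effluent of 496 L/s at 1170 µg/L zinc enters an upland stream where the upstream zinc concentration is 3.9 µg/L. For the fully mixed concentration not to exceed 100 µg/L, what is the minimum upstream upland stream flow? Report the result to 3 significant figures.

5520 L/s

Set C_mix = 100: (Q·3.900 + 496.0·1170) / (Q + 496.0) = 100
→ Q = 496.0·(1170 − 100)/(100 − 3.900) = 5523 L/s.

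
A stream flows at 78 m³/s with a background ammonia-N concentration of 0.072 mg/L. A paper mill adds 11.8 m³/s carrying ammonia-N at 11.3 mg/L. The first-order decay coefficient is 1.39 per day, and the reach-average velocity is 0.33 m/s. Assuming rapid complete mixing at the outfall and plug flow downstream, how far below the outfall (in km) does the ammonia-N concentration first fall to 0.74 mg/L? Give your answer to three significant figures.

15.1 km

Conservation of mass: C = (78.00·0.07200 + 11.80·11.30) / 89.80 = 139.0/89.80 = 1.547 mg/L.
Set 1.547·exp(−k·t) = 0.74 → t = ln(1.547/0.74)/k = 45850 s = 12.74 h.
Distance = v·t = 0.33·45850 = 15130 m = 15.13 km.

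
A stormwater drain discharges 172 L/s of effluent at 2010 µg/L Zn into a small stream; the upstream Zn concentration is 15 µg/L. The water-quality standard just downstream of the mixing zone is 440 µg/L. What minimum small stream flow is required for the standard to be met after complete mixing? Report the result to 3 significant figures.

Set C_mix = 440: (Q·15.00 + 172.0·2010) / (Q + 172.0) = 440
→ Q = 172.0·(2010 − 440)/(440 − 15.00) = 635.4 L/s.

635 L/s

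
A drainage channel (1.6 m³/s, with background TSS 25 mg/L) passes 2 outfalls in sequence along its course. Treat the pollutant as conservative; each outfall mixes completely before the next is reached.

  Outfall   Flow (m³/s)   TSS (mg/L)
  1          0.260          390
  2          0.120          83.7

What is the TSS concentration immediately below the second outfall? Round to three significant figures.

Below outfall 1: Q → 1.860 m³/s, C = (1.600·25.00 + 0.2600·390.0)/1.860 = 76.02 mg/L.
Below outfall 2: Q → 1.980 m³/s, C = (1.860·76.02 + 0.1200·83.70)/1.980 = 76.49 mg/L.

76.5 mg/L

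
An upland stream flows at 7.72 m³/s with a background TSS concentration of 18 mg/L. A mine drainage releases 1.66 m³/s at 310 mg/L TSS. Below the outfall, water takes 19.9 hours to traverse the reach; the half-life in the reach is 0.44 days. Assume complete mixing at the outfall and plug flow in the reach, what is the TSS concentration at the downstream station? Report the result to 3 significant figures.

18.9 mg/L

Mass balance: C = (7.720·18.00 + 1.660·310.0) / 9.380 = 653.6/9.380 = 69.68 mg/L.
Half-life 0.44 d → k = ln 2 / 0.44 = 1.575 d⁻¹.
Applying C = C₀e^(−kt): 69.68 × 0.2708 = 18.87 mg/L.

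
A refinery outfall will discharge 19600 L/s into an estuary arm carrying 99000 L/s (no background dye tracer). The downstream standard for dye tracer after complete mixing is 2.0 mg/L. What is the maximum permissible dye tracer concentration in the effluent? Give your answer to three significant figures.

12.1 mg/L

At the limit, (Qr·Cr + Qe·Cₑ)/(Qr + Qe) = 2.0:
Cₑ = (118600·2.0 − 99000·0) / 19600 = 12.10 mg/L.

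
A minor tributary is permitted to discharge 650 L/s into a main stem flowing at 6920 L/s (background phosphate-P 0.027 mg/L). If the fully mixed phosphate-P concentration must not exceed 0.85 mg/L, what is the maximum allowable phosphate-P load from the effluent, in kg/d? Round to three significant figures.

540 kg/d

Mass balance at the limit: 6920·0.02700 + 650.0·Cₑ = 7570·0.85 → Cₑ = 9.612 mg/L.
650.0 L/s = 0.6500 m³/s. Load = 0.6500 m³/s × 9.612 g/m³ × 86 400 s/d = 539.8 kg/d.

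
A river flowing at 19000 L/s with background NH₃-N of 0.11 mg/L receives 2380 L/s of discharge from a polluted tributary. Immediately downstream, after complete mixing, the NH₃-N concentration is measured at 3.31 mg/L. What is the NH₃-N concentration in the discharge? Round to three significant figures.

Mass balance: 19000·0.1100 + 2380·Cₑ = 21380·3.310
→ Cₑ = (21380·3.310 − 19000·0.1100) / 2380 = 28.86 mg/L.

28.9 mg/L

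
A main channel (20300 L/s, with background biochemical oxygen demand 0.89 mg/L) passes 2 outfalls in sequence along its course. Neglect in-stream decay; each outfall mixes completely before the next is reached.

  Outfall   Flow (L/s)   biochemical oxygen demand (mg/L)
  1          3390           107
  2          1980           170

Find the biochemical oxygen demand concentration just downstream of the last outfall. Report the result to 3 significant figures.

Outfall 1: combined Q = 23690 L/s; C = (20300·0.8900 + 3390·107.0)/23690 = 16.07 mg/L.
Outfall 2: combined Q = 25670 L/s; C = (23690·16.07 + 1980·170.0)/25670 = 27.95 mg/L.

27.9 mg/L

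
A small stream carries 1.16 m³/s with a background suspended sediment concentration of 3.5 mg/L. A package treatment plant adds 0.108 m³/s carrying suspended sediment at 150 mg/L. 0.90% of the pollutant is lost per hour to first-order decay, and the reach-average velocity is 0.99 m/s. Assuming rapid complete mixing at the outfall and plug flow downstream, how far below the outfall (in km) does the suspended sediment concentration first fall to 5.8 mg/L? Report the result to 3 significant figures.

Mixed concentration C = ΣQC/ΣQ = (1.160·3.500 + 0.1080·150.0) / 1.268 = 20.26/1.268 = 15.98 mg/L.
0.90%/h lost → k = −ln(1 − 0.009) = 0.009041 h⁻¹.
Set 15.98·exp(−k·t) = 5.8 → t = ln(15.98/5.8)/k = 403500 s = 112.1 h.
Distance = v·t = 0.99·403500 = 399500 m = 399.5 km.

399 km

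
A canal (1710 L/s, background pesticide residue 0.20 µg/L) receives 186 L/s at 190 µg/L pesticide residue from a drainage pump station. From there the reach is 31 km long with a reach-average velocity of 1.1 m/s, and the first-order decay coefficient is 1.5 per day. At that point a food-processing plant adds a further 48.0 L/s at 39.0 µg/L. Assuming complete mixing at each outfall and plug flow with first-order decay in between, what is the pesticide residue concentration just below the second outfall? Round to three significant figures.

12.2 µg/L

Conservation of mass: C = (1710·0.2000 + 186.0·190.0) / 1896 = 35680/1896 = 18.82 µg/L; combined flow 1896 L/s.
Travel time t = 31·1000 / 1.1 = 28180 s = 7.828 h.
Decay over the reach: 18.82·exp(−kt) = 18.82·0.6131 = 11.54 µg/L.
Second outfall: C = (1896·11.54 + 48.00·39.00)/1944 = 12.22 µg/L.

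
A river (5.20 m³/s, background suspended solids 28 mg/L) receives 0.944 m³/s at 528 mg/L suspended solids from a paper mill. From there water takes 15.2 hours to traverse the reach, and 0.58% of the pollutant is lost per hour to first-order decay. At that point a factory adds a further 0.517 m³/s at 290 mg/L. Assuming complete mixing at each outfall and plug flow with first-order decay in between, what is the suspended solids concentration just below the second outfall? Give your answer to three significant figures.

111 mg/L

Mixed concentration C = ΣQC/ΣQ = (5.200·28.00 + 0.9440·528.0) / 6.144 = 644.0/6.144 = 104.8 mg/L; combined flow 6.144 m³/s.
0.58%/h lost → k = −ln(1 − 0.0058) = 0.005817 h⁻¹.
Decay over the reach: 104.8·exp(−kt) = 104.8·0.9154 = 95.95 mg/L.
Second outfall: C = (6.144·95.95 + 0.5170·290.0)/6.661 = 111.0 mg/L.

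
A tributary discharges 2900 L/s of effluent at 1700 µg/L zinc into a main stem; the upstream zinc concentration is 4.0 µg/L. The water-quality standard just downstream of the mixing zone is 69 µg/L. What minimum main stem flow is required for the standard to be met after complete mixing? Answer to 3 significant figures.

Set C_mix = 69: (Q·4.000 + 2900·1700) / (Q + 2900) = 69
→ Q = 2900·(1700 − 69)/(69 − 4.000) = 72770 L/s.

72800 L/s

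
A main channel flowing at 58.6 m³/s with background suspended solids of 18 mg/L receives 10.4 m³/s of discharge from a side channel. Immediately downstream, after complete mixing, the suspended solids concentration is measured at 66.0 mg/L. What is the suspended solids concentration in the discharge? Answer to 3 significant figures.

336 mg/L

Mass balance: 58.60·18.00 + 10.40·Cₑ = 69.00·66.00
→ Cₑ = (69.00·66.00 − 58.60·18.00) / 10.40 = 336.5 mg/L.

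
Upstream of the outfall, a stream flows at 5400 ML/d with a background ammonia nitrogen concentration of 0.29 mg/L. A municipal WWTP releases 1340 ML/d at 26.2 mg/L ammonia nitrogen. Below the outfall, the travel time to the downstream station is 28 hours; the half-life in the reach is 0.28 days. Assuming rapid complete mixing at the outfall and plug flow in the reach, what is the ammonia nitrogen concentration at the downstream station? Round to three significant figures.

Conservation of mass: C = (5400·0.2900 + 1340·26.20) / 6740 = 36670/6740 = 5.441 mg/L.
Half-life 0.28 d → k = ln 2 / 0.28 = 2.476 d⁻¹.
Applying C = C₀e^(−kt): 5.441 × 0.05568 = 0.3030 mg/L.

0.303 mg/L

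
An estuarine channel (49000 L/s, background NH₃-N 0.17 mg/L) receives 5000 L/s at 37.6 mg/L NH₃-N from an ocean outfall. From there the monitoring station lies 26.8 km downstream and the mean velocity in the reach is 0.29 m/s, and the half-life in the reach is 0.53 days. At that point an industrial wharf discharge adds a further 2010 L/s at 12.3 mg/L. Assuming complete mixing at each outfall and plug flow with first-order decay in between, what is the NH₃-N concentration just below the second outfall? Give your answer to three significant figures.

Mixed concentration C = ΣQC/ΣQ = (49000·0.1700 + 5000·37.60) / 54000 = 196300/54000 = 3.636 mg/L; combined flow 54000 L/s.
Travel time t = 26.8·1000 / 0.29 = 92410 s = 25.67 h.
Half-life 0.53 d → k = ln 2 / 0.53 = 1.308 d⁻¹.
Decay over the reach: 3.636·exp(−kt) = 3.636·0.2469 = 0.8976 mg/L.
At the second outfall, C = (54000·0.8976 + 2010·12.30) / (54000 + 2010) = 1.307 mg/L.

1.31 mg/L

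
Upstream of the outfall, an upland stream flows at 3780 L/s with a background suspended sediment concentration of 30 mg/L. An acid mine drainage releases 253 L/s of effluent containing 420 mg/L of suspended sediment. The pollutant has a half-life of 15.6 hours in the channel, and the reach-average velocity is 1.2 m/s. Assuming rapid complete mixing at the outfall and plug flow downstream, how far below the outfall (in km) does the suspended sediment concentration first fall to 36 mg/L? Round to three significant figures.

Flow-weighted average: C = (3780·30.00 + 253.0·420.0) / 4033 = 219700/4033 = 54.47 mg/L.
Half-life 15.6 h → k = ln 2 / 15.6 = 0.04443 h⁻¹ = 1.066 d⁻¹.
Set 54.47·exp(−k·t) = 36 → t = ln(54.47/36)/k = 33550 s = 9.319 h.
Distance = v·t = 1.2·33550 = 40260 m = 40.26 km.

40.3 km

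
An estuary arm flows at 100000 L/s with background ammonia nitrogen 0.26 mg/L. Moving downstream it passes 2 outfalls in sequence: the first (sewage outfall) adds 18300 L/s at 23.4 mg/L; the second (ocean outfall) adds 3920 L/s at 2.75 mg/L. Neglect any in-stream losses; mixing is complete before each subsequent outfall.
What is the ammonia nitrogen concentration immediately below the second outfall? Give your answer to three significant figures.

3.80 mg/L

Outfall 1: combined Q = 118300 L/s; C = (100000·0.2600 + 18300·23.40)/118300 = 3.840 mg/L.
Outfall 2: combined Q = 122200 L/s; C = (118300·3.840 + 3920·2.750)/122200 = 3.805 mg/L.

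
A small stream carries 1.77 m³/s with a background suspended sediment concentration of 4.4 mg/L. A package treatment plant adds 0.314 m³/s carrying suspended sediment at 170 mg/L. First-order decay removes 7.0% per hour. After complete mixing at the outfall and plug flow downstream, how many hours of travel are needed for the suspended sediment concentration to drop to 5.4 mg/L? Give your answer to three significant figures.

Flow-weighted average: C = (1.770·4.400 + 0.3140·170.0) / 2.084 = 61.17/2.084 = 29.35 mg/L.
7.0%/h lost → k = −ln(1 − 0.07) = 0.07257 h⁻¹.
29.35·exp(−k·t) = 5.4 → t = ln(29.35/5.4)/k = 83980 s = 23.33 h.

23.3 h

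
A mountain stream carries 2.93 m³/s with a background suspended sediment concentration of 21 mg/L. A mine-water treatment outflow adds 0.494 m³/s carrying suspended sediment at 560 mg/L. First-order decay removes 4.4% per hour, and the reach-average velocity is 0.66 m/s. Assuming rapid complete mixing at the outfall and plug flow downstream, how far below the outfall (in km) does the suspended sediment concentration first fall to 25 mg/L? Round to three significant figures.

Mixed concentration C = ΣQC/ΣQ = (2.930·21.00 + 0.4940·560.0) / 3.424 = 338.2/3.424 = 98.76 mg/L.
4.4%/h lost → k = −ln(1 − 0.044) = 0.04500 h⁻¹.
Set 98.76·exp(−k·t) = 25 → t = ln(98.76/25)/k = 109900 s = 30.53 h.
Distance = v·t = 0.66·109900 = 72540 m = 72.54 km.

72.5 km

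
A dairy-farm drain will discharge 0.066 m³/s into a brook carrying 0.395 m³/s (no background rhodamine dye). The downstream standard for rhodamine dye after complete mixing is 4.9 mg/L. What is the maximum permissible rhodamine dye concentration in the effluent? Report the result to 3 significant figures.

34.2 mg/L

At the limit, (Qr·Cr + Qe·Cₑ)/(Qr + Qe) = 4.9:
Cₑ = (0.4610·4.9 − 0.3950·0) / 0.06600 = 34.23 mg/L.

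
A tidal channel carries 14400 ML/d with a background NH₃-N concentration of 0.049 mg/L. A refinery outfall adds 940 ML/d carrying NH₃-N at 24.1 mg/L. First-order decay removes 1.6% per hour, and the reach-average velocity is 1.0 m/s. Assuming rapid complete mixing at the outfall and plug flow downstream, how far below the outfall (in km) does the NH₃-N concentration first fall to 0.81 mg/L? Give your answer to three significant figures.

141 km

Conservation of mass: C = (14400·0.04900 + 940.0·24.10) / 15340 = 23360/15340 = 1.523 mg/L.
1.6%/h lost → k = −ln(1 − 0.016) = 0.01613 h⁻¹.
Set 1.523·exp(−k·t) = 0.81 → t = ln(1.523/0.81)/k = 140900 s = 39.14 h.
Distance = v·t = 1.0·140900 = 140900 m = 140.9 km.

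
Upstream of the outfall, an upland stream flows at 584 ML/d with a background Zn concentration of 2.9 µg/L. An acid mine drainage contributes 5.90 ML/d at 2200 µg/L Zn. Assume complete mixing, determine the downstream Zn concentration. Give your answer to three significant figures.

24.9 µg/L

Conservation of mass: C = (584.0·2.900 + 5.900·2200) / 589.9 = 14670/589.9 = 24.87 µg/L.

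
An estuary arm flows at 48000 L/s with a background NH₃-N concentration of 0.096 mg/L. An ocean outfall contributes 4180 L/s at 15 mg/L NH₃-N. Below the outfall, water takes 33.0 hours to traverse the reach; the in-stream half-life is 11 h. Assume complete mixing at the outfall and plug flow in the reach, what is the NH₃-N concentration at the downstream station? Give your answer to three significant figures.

0.161 mg/L

Mixed concentration C = ΣQC/ΣQ = (48000·0.09600 + 4180·15.00) / 52180 = 67310/52180 = 1.290 mg/L.
Half-life 11 h → k = ln 2 / 11 = 0.06301 h⁻¹ = 1.512 d⁻¹.
After decay, C = 1.290 × e^(−kt) = 1.290 × 0.1250 = 0.1612 mg/L.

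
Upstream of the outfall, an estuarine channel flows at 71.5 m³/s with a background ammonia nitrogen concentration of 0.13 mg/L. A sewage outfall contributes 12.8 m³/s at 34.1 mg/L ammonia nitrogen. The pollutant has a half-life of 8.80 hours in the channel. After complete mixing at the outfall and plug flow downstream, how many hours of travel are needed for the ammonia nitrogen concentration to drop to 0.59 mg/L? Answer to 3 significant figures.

27.8 h

Mass balance: C = (71.50·0.1300 + 12.80·34.10) / 84.30 = 445.8/84.30 = 5.288 mg/L.
Half-life 8.80 h → k = ln 2 / 8.80 = 0.07877 h⁻¹ = 1.890 d⁻¹.
5.288·exp(−k·t) = 0.59 → t = ln(5.288/0.59)/k = 100200 s = 27.84 h.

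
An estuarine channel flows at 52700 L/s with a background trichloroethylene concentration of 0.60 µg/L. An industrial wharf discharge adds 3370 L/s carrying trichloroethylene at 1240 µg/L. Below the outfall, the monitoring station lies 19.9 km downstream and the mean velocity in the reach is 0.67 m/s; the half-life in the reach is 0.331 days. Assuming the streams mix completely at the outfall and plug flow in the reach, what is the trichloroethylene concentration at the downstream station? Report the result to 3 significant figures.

36.6 µg/L

Flow-weighted average: C = (52700·0.6000 + 3370·1240) / 56070 = 4210000/56070 = 75.09 µg/L.
Travel time t = 19.9·1000 / 0.67 = 29700 s = 8.250 h.
Half-life 0.331 d → k = ln 2 / 0.331 = 2.094 d⁻¹.
Decay over the reach: 75.09·exp(−kt) = 75.09·0.4868 = 36.56 µg/L.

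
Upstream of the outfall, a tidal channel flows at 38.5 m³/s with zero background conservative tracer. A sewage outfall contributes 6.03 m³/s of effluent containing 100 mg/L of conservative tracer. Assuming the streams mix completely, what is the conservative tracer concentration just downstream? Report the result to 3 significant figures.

13.5 mg/L

Flow-weighted average: C = (38.50·0 + 6.030·100.0) / 44.53 = 603.0/44.53 = 13.54 mg/L.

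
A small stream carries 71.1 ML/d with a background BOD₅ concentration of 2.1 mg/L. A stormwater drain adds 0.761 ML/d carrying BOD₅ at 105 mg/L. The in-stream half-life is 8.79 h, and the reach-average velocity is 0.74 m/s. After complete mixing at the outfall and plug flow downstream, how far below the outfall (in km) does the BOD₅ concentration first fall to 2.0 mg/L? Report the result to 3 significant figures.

Conservation of mass: C = (71.10·2.100 + 0.7610·105.0) / 71.86 = 229.2/71.86 = 3.190 mg/L.
Half-life 8.79 h → k = ln 2 / 8.79 = 0.07886 h⁻¹ = 1.893 d⁻¹.
Set 3.190·exp(−k·t) = 2.0 → t = ln(3.190/2.0)/k = 21310 s = 5.919 h.
Distance = v·t = 0.74·21310 = 15770 m = 15.77 km.

15.8 km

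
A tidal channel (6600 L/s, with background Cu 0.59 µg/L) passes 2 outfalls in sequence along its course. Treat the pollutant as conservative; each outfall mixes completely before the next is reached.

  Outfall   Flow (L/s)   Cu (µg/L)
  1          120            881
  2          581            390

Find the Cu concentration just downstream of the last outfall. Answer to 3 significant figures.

46.0 µg/L

After outfall 1: Q = 6600 + 120.0 = 6720 L/s; C = (6600·0.5900 + 120.0·881.0)/6720 = 16.31 µg/L.
After outfall 2: Q = 6720 + 581.0 = 7301 L/s; C = (6720·16.31 + 581.0·390.0)/7301 = 46.05 µg/L.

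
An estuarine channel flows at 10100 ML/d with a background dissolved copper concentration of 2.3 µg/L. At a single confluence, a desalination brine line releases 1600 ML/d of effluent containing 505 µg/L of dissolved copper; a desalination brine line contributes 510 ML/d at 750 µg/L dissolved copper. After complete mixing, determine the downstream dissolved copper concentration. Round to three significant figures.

After mixing, C = (10100·2.300 + 1600·505.0 + 510.0·750.0) / 12210 = 1214000/12210 = 99.40 µg/L.

99.4 µg/L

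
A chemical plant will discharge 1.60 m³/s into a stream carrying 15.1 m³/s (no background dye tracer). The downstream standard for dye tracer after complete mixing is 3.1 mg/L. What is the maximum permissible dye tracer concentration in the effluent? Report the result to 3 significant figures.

At the limit, (Qr·Cr + Qe·Cₑ)/(Qr + Qe) = 3.1:
Cₑ = (16.70·3.1 − 15.10·0) / 1.600 = 32.36 mg/L.

32.4 mg/L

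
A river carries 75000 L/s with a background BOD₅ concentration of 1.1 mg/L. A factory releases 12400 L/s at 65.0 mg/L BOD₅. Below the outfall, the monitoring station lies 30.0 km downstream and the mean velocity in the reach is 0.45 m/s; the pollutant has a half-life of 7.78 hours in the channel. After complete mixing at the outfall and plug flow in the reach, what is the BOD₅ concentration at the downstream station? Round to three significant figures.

1.95 mg/L

Flow-weighted average: C = (75000·1.100 + 12400·65.00) / 87400 = 888500/87400 = 10.17 mg/L.
Travel time t = 30.0·1000 / 0.45 = 66670 s = 18.52 h.
Half-life 7.78 h → k = ln 2 / 7.78 = 0.08909 h⁻¹ = 2.138 d⁻¹.
First-order decay: C = 10.17·exp(−k·t) = 10.17·0.1921 = 1.953 mg/L.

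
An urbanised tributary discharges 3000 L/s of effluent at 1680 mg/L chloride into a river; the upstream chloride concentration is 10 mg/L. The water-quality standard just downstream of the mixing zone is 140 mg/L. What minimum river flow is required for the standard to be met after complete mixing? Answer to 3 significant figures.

Set C_mix = 140: (Q·10.00 + 3000·1680) / (Q + 3000) = 140
→ Q = 3000·(1680 − 140)/(140 − 10.00) = 35540 L/s.

35500 L/s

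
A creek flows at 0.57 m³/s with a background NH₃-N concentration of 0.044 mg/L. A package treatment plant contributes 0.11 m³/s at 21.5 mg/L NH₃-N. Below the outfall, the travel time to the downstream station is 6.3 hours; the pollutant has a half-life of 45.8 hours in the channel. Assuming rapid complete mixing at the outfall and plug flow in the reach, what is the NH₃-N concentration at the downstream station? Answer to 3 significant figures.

3.20 mg/L

Conservation of mass: C = (0.5700·0.04400 + 0.1100·21.50) / 0.6800 = 2.390/0.6800 = 3.515 mg/L.
Half-life 45.8 h → k = ln 2 / 45.8 = 0.01513 h⁻¹ = 0.3632 d⁻¹.
After decay, C = 3.515 × e^(−kt) = 3.515 × 0.9091 = 3.195 mg/L.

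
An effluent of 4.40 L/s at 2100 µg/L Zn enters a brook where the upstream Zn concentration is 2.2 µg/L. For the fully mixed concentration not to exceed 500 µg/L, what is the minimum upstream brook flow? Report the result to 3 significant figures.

Set C_mix = 500: (Q·2.200 + 4.400·2100) / (Q + 4.400) = 500
→ Q = 4.400·(2100 − 500)/(500 − 2.200) = 14.14 L/s.

14.1 L/s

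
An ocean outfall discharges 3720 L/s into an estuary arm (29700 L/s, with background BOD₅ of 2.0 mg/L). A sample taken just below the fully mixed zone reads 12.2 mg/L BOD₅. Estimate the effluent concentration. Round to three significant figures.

93.6 mg/L

Mass balance: 29700·2.000 + 3720·Cₑ = 33420·12.20
→ Cₑ = (33420·12.20 − 29700·2.000) / 3720 = 93.64 mg/L.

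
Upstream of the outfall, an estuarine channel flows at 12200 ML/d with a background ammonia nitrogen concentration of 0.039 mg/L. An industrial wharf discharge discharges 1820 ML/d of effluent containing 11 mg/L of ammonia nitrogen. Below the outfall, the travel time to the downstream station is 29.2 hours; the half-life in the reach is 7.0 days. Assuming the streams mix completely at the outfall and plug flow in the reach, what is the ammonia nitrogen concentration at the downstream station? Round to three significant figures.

Conservation of mass: C = (12200·0.03900 + 1820·11.00) / 14020 = 20500/14020 = 1.462 mg/L.
Half-life 7.0 d → k = ln 2 / 7.0 = 0.09902 d⁻¹.
Decay over the reach: 1.462·exp(−kt) = 1.462·0.8865 = 1.296 mg/L.

1.30 mg/L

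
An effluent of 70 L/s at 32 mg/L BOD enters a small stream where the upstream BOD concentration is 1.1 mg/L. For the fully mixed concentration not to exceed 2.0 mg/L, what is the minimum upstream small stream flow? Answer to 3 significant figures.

Set C_mix = 2.0: (Q·1.100 + 70.00·32.00) / (Q + 70.00) = 2.0
→ Q = 70.00·(32.00 − 2.0)/(2.0 − 1.100) = 2333 L/s.

2330 L/s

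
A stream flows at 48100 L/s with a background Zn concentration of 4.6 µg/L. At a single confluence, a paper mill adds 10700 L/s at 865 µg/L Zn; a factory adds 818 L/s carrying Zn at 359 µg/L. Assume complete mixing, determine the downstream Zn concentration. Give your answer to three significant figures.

164 µg/L

After mixing, C = (48100·4.600 + 10700·865.0 + 818.0·359.0) / 59620 = 9770000/59620 = 163.9 µg/L.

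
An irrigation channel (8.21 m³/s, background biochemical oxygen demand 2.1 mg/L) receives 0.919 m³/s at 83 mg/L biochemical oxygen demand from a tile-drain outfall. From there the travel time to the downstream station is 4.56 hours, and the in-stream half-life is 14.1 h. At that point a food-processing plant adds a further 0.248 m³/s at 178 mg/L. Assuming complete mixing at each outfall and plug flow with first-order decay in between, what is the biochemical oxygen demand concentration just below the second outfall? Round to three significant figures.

Conservation of mass: C = (8.210·2.100 + 0.9190·83.00) / 9.129 = 93.52/9.129 = 10.24 mg/L; combined flow 9.129 m³/s.
Half-life 14.1 h → k = ln 2 / 14.1 = 0.04916 h⁻¹ = 1.180 d⁻¹.
After decay, C = 10.24 × e^(−kt) = 10.24 × 0.7992 = 8.187 mg/L.
At the second outfall, C = (9.129·8.187 + 0.2480·178.0) / (9.129 + 0.2480) = 12.68 mg/L.

12.7 mg/L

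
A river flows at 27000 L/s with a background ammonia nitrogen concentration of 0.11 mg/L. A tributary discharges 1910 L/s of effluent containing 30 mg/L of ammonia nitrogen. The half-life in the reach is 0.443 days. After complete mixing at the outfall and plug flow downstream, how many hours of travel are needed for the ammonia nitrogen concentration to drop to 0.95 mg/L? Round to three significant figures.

Mass balance: C = (27000·0.1100 + 1910·30.00) / 28910 = 60270/28910 = 2.085 mg/L.
Half-life 0.443 d → k = ln 2 / 0.443 = 1.565 d⁻¹.
2.085·exp(−k·t) = 0.95 → t = ln(2.085/0.95)/k = 43400 s = 12.06 h.

12.1 h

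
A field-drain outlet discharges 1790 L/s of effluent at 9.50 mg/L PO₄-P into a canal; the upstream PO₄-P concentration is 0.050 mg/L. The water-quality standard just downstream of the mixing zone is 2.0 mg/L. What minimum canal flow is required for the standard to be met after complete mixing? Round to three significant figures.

Set C_mix = 2.0: (Q·0.05000 + 1790·9.500) / (Q + 1790) = 2.0
→ Q = 1790·(9.500 − 2.0)/(2.0 − 0.05000) = 6885 L/s.

6880 L/s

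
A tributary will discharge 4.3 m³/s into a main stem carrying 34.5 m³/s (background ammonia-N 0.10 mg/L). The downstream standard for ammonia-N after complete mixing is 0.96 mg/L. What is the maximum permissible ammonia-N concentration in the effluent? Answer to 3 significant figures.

At the limit, (Qr·Cr + Qe·Cₑ)/(Qr + Qe) = 0.96:
Cₑ = (38.80·0.96 − 34.50·0.1000) / 4.300 = 7.860 mg/L.

7.86 mg/L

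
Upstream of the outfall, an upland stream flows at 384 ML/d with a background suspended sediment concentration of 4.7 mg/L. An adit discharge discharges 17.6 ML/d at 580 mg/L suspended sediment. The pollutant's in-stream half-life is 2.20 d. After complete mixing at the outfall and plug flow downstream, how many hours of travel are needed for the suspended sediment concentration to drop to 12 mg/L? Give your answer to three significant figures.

After mixing, C = (384.0·4.700 + 17.60·580.0) / 401.6 = 12010/401.6 = 29.91 mg/L.
Half-life 2.20 d → k = ln 2 / 2.20 = 0.3151 d⁻¹.
29.91·exp(−k·t) = 12 → t = ln(29.91/12)/k = 250500 s = 69.57 h.

69.6 h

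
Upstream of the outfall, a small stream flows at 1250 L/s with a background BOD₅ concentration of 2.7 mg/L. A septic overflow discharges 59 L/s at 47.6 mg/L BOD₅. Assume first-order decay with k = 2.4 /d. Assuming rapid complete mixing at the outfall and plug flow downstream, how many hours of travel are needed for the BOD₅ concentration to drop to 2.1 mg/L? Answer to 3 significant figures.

8.11 h

After mixing, C = (1250·2.700 + 59.00·47.60) / 1309 = 6183/1309 = 4.724 mg/L.
4.724·exp(−k·t) = 2.1 → t = ln(4.724/2.1)/k = 29180 s = 8.107 h.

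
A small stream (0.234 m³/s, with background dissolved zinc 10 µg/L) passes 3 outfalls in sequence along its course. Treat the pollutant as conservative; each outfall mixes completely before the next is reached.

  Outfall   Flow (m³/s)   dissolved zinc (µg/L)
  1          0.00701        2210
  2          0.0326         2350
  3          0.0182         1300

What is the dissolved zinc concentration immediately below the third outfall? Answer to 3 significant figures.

Below outfall 1: Q → 0.2410 m³/s, C = (0.2340·10.00 + 0.007010·2210)/0.2410 = 73.99 µg/L.
Below outfall 2: Q → 0.2736 m³/s, C = (0.2410·73.99 + 0.03260·2350)/0.2736 = 345.2 µg/L.
Below outfall 3: Q → 0.2918 m³/s, C = (0.2736·345.2 + 0.01820·1300)/0.2918 = 404.7 µg/L.

405 µg/L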